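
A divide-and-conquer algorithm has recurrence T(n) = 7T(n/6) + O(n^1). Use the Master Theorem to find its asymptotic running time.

Master Theorem for T(n) = 7T(n/6) + O(n^1):

a = 7, b = 6, c = 1
log_b(a) = log_6(7) = 1.0860

Case 1: c = 1 < log_6(7) = 1.0860
T(n) = O(n^(log_6 7))

For T(n) = 7T(n/6) + O(n^1): log_6(7) = 1.0860. This is Case 1 of the Master Theorem (c < log_b(a), work dominated by leaves), giving O(n^(log_6 7)).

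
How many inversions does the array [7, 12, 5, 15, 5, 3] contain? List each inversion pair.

Finding inversions in [7, 12, 5, 15, 5, 3]:

(0, 2): arr[0]=7 > arr[2]=5
(0, 4): arr[0]=7 > arr[4]=5
(0, 5): arr[0]=7 > arr[5]=3
(1, 2): arr[1]=12 > arr[2]=5
(1, 4): arr[1]=12 > arr[4]=5
(1, 5): arr[1]=12 > arr[5]=3
(2, 5): arr[2]=5 > arr[5]=3
(3, 4): arr[3]=15 > arr[4]=5
(3, 5): arr[3]=15 > arr[5]=3
(4, 5): arr[4]=5 > arr[5]=3

Total inversions: 10

The array has 10 inversion(s): (0,2), (0,4), (0,5), (1,2), (1,4), (1,5), (2,5), (3,4), (3,5), (4,5). Each pair (i,j) satisfies i < j and arr[i] > arr[j].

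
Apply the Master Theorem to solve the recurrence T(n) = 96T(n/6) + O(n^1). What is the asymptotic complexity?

Master Theorem for T(n) = 96T(n/6) + O(n^1):

a = 96, b = 6, c = 1
log_b(a) = log_6(96) = 2.5474

Case 1: c = 1 < log_6(96) = 2.5474
T(n) = O(n^(log_6 96))

For T(n) = 96T(n/6) + O(n^1): log_6(96) = 2.5474. This is Case 1 of the Master Theorem (c < log_b(a), work dominated by leaves), giving O(n^(log_6 96)).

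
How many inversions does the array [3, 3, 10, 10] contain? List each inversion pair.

Finding inversions in [3, 3, 10, 10]:


Total inversions: 0

The array has 0 inversions. It is already sorted.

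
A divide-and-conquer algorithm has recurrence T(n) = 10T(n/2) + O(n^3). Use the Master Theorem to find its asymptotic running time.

Master Theorem for T(n) = 10T(n/2) + O(n^3):

a = 10, b = 2, c = 3
log_b(a) = log_2(10) = 3.3219

Case 1: c = 3 < log_2(10) = 3.3219
T(n) = O(n^(log_2 10))

For T(n) = 10T(n/2) + O(n^3): log_2(10) = 3.3219. This is Case 1 of the Master Theorem (c < log_b(a), work dominated by leaves), giving O(n^(log_2 10)).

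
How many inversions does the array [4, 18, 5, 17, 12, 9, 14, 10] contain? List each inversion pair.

Finding inversions in [4, 18, 5, 17, 12, 9, 14, 10]:

(1, 2): arr[1]=18 > arr[2]=5
(1, 3): arr[1]=18 > arr[3]=17
(1, 4): arr[1]=18 > arr[4]=12
(1, 5): arr[1]=18 > arr[5]=9
(1, 6): arr[1]=18 > arr[6]=14
(1, 7): arr[1]=18 > arr[7]=10
(3, 4): arr[3]=17 > arr[4]=12
(3, 5): arr[3]=17 > arr[5]=9
(3, 6): arr[3]=17 > arr[6]=14
(3, 7): arr[3]=17 > arr[7]=10
(4, 5): arr[4]=12 > arr[5]=9
(4, 7): arr[4]=12 > arr[7]=10
(6, 7): arr[6]=14 > arr[7]=10

Total inversions: 13

The array has 13 inversion(s): (1,2), (1,3), (1,4), (1,5), (1,6), (1,7), (3,4), (3,5), (3,6), (3,7), (4,5), (4,7), (6,7). Each pair (i,j) satisfies i < j and arr[i] > arr[j].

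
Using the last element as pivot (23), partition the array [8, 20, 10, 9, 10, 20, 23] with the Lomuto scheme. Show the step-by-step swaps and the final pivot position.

Lomuto partition with pivot = 23:

Initial array: [8, 20, 10, 9, 10, 20, 23]

arr[0]=8 <= 23: swap with position 0, array becomes [8, 20, 10, 9, 10, 20, 23]
arr[1]=20 <= 23: swap with position 1, array becomes [8, 20, 10, 9, 10, 20, 23]
arr[2]=10 <= 23: swap with position 2, array becomes [8, 20, 10, 9, 10, 20, 23]
arr[3]=9 <= 23: swap with position 3, array becomes [8, 20, 10, 9, 10, 20, 23]
arr[4]=10 <= 23: swap with position 4, array becomes [8, 20, 10, 9, 10, 20, 23]
arr[5]=20 <= 23: swap with position 5, array becomes [8, 20, 10, 9, 10, 20, 23]

Place pivot at position 6: [8, 20, 10, 9, 10, 20, 23]
Pivot position: 6

After partitioning with pivot 23, the array becomes [8, 20, 10, 9, 10, 20, 23]. The pivot is placed at index 6. All elements to the left of the pivot are <= 23, and all elements to the right are > 23.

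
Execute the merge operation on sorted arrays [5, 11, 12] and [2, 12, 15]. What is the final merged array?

Merging process:

Compare 5 vs 2: take 2 from right. Merged: [2]
Compare 5 vs 12: take 5 from left. Merged: [2, 5]
Compare 11 vs 12: take 11 from left. Merged: [2, 5, 11]
Compare 12 vs 12: take 12 from left. Merged: [2, 5, 11, 12]
Append remaining from right: [12, 15]. Merged: [2, 5, 11, 12, 12, 15]

Final merged array: [2, 5, 11, 12, 12, 15]
Total comparisons: 4

The merged array is [2, 5, 11, 12, 12, 15], requiring 4 comparisons. The merge step runs in O(n) time where n is the total number of elements.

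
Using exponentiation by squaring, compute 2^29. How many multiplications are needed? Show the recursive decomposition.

Computing 2^29 by squaring (build up from 2^1; each line after the first costs one multiplication):

2^1 = 2
2^2 = (2^1)^2 = 2^2 = 4
2^3 = 2 * 2^2 = 2 * 4 = 8
2^6 = (2^3)^2 = 8^2 = 64
2^7 = 2 * 2^6 = 2 * 64 = 128
2^14 = (2^7)^2 = 128^2 = 16384
2^28 = (2^14)^2 = 16384^2 = 268435456
2^29 = 2 * 2^28 = 2 * 268435456 = 536870912

Result: 536870912
Multiplications needed: 7 (7 lines after 2^1)

2^29 = 536870912. Using exponentiation by squaring, this requires 7 multiplications. The key idea: if the exponent is even, square the half-power; if odd, multiply by the base once.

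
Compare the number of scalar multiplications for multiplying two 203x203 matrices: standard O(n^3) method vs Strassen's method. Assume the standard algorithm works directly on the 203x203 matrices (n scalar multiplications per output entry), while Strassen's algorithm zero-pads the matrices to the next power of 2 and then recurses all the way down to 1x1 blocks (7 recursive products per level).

Matrix multiplication for 203x203 matrices:

Strassen's algorithm requires power-of-2 dimensions. Pad 203x203 to 256x256 (next power of 2).

Standard algorithm: 203^3 = 8365427 multiplications
Strassen's algorithm: 7^(log2(256)) = 7^8 = 5764801 multiplications
Savings: 8365427 - 5764801 = 2600626 multiplications

Standard: 8365427 multiplications (203^3). Strassen: 5764801 multiplications (7^8, after padding to 256x256). Strassen reduces 8 recursive multiplications to 7 at each level.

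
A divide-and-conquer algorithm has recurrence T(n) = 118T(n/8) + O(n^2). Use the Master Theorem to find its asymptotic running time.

Master Theorem for T(n) = 118T(n/8) + O(n^2):

a = 118, b = 8, c = 2
log_b(a) = log_8(118) = 2.2942

Case 1: c = 2 < log_8(118) = 2.2942
T(n) = O(n^(log_8 118))

For T(n) = 118T(n/8) + O(n^2): log_8(118) = 2.2942. This is Case 1 of the Master Theorem (c < log_b(a), work dominated by leaves), giving O(n^(log_8 118)).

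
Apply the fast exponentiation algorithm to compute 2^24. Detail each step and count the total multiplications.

Computing 2^24 by squaring (build up from 2^1; each line after the first costs one multiplication):

2^1 = 2
2^2 = (2^1)^2 = 2^2 = 4
2^3 = 2 * 2^2 = 2 * 4 = 8
2^6 = (2^3)^2 = 8^2 = 64
2^12 = (2^6)^2 = 64^2 = 4096
2^24 = (2^12)^2 = 4096^2 = 16777216

Result: 16777216
Multiplications needed: 5 (5 lines after 2^1)

2^24 = 16777216. Using exponentiation by squaring, this requires 5 multiplications. The key idea: if the exponent is even, square the half-power; if odd, multiply by the base once.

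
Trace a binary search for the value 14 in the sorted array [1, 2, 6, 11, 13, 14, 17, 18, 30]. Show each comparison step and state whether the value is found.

Binary search for 14 in [1, 2, 6, 11, 13, 14, 17, 18, 30]:

lo=0, hi=8, mid=4, arr[mid]=13 -> 13 < 14, search right half
lo=5, hi=8, mid=6, arr[mid]=17 -> 17 > 14, search left half
lo=5, hi=5, mid=5, arr[mid]=14 -> Found target at index 5!

Binary search finds 14 at index 5 after 3 comparisons. The search repeatedly halves the search space by comparing with the middle element.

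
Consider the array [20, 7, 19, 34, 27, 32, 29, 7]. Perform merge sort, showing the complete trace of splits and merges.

Merge sort trace:

Split: [20, 7, 19, 34, 27, 32, 29, 7] -> [20, 7, 19, 34] and [27, 32, 29, 7]
  Split: [20, 7, 19, 34] -> [20, 7] and [19, 34]
    Split: [20, 7] -> [20] and [7]
    Merge: [20] + [7] -> [7, 20]
    Split: [19, 34] -> [19] and [34]
    Merge: [19] + [34] -> [19, 34]
  Merge: [7, 20] + [19, 34] -> [7, 19, 20, 34]
  Split: [27, 32, 29, 7] -> [27, 32] and [29, 7]
    Split: [27, 32] -> [27] and [32]
    Merge: [27] + [32] -> [27, 32]
    Split: [29, 7] -> [29] and [7]
    Merge: [29] + [7] -> [7, 29]
  Merge: [27, 32] + [7, 29] -> [7, 27, 29, 32]
Merge: [7, 19, 20, 34] + [7, 27, 29, 32] -> [7, 7, 19, 20, 27, 29, 32, 34]

Final sorted array: [7, 7, 19, 20, 27, 29, 32, 34]

The merge sort proceeds by recursively splitting the array and merging sorted halves.
After all merges, the sorted array is [7, 7, 19, 20, 27, 29, 32, 34].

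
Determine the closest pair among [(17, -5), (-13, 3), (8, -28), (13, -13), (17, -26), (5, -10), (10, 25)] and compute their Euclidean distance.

Computing all pairwise distances among 7 points:

d((17, -5), (-13, 3)) = 31.0483
d((17, -5), (8, -28)) = 24.6982
d((17, -5), (13, -13)) = 8.9443
d((17, -5), (17, -26)) = 21.0
d((17, -5), (5, -10)) = 13.0
d((17, -5), (10, 25)) = 30.8058
d((-13, 3), (8, -28)) = 37.4433
d((-13, 3), (13, -13)) = 30.5287
d((-13, 3), (17, -26)) = 41.7253
d((-13, 3), (5, -10)) = 22.2036
d((-13, 3), (10, 25)) = 31.8277
d((8, -28), (13, -13)) = 15.8114
d((8, -28), (17, -26)) = 9.2195
d((8, -28), (5, -10)) = 18.2483
d((8, -28), (10, 25)) = 53.0377
d((13, -13), (17, -26)) = 13.6015
d((13, -13), (5, -10)) = 8.544 <-- minimum
d((13, -13), (10, 25)) = 38.1182
d((17, -26), (5, -10)) = 20.0
d((17, -26), (10, 25)) = 51.4782
d((5, -10), (10, 25)) = 35.3553

Closest pair: (13, -13) and (5, -10) with distance 8.544

The closest pair is (13, -13) and (5, -10) with Euclidean distance 8.544. For 7 points, brute-force pairwise comparison is shown above. For large n, the divide-and-conquer algorithm (sort by x, recurse on halves, check the dividing strip) achieves O(n log n).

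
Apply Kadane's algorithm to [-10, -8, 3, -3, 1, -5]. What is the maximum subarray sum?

Using Kadane's algorithm on [-10, -8, 3, -3, 1, -5]:

Scanning through the array:
Position 1 (value -8): max_ending_here = -8, max_so_far = -8
Position 2 (value 3): max_ending_here = 3, max_so_far = 3
Position 3 (value -3): max_ending_here = 0, max_so_far = 3
Position 4 (value 1): max_ending_here = 1, max_so_far = 3
Position 5 (value -5): max_ending_here = -4, max_so_far = 3

Maximum subarray: [3]
Maximum sum: 3

The maximum subarray is [3] with sum 3. This subarray runs from index 2 to index 2.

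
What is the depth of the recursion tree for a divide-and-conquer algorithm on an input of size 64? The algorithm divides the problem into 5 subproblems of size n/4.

For divide and conquer with division factor 4:

Problem sizes at each level:
Level 0: 64
Level 1: 16
Level 2: 4
Level 3: 1

The root is level 0 and the size-1 base case is level 3 (the tree spans levels 0 through 3, i.e. 4 levels counting the root), so the depth is the number of divisions: log_4(64) = 3

The recursion tree depth is log_4(64) = 3. At each level, the problem size is divided by 4, so it takes 3 divisions to reduce to a base case of size 1. The algorithm makes 5 recursive calls at each level.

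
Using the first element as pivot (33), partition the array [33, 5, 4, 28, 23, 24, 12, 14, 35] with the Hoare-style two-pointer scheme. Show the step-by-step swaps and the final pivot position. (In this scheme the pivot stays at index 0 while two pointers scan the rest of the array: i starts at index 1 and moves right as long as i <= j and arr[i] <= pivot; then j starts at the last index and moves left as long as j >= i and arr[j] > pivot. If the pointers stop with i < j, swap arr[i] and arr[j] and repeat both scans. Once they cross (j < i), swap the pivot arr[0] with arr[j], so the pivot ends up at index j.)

Hoare-style two-pointer partition with pivot = 33:

Initial array: [33, 5, 4, 28, 23, 24, 12, 14, 35]

Pointers start at i = 1, j = 8.
i ends at 8, j ends at 7: the pointers have crossed (j < i), so scanning stops.

Swap pivot arr[0] with arr[7] to place pivot at position 7: [14, 5, 4, 28, 23, 24, 12, 33, 35]
Pivot position: 7

After partitioning with pivot 33, the array becomes [14, 5, 4, 28, 23, 24, 12, 33, 35]. The pivot is placed at index 7. All elements to the left of the pivot are <= 33, and all elements to the right are > 33.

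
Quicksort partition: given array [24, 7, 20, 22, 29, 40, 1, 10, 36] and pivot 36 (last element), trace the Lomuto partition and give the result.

Lomuto partition with pivot = 36:

Initial array: [24, 7, 20, 22, 29, 40, 1, 10, 36]

arr[0]=24 <= 36: swap with position 0, array becomes [24, 7, 20, 22, 29, 40, 1, 10, 36]
arr[1]=7 <= 36: swap with position 1, array becomes [24, 7, 20, 22, 29, 40, 1, 10, 36]
arr[2]=20 <= 36: swap with position 2, array becomes [24, 7, 20, 22, 29, 40, 1, 10, 36]
arr[3]=22 <= 36: swap with position 3, array becomes [24, 7, 20, 22, 29, 40, 1, 10, 36]
arr[4]=29 <= 36: swap with position 4, array becomes [24, 7, 20, 22, 29, 40, 1, 10, 36]
arr[5]=40 > 36: no swap
arr[6]=1 <= 36: swap with position 5, array becomes [24, 7, 20, 22, 29, 1, 40, 10, 36]
arr[7]=10 <= 36: swap with position 6, array becomes [24, 7, 20, 22, 29, 1, 10, 40, 36]

Place pivot at position 7: [24, 7, 20, 22, 29, 1, 10, 36, 40]
Pivot position: 7

After partitioning with pivot 36, the array becomes [24, 7, 20, 22, 29, 1, 10, 36, 40]. The pivot is placed at index 7. All elements to the left of the pivot are <= 36, and all elements to the right are > 36.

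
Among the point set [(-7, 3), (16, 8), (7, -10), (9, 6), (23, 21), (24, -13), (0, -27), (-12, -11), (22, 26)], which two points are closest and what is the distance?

Computing all pairwise distances among 9 points:

d((-7, 3), (16, 8)) = 23.5372
d((-7, 3), (7, -10)) = 19.105
d((-7, 3), (9, 6)) = 16.2788
d((-7, 3), (23, 21)) = 34.9857
d((-7, 3), (24, -13)) = 34.8855
d((-7, 3), (0, -27)) = 30.8058
d((-7, 3), (-12, -11)) = 14.8661
d((-7, 3), (22, 26)) = 37.0135
d((16, 8), (7, -10)) = 20.1246
d((16, 8), (9, 6)) = 7.2801
d((16, 8), (23, 21)) = 14.7648
d((16, 8), (24, -13)) = 22.4722
d((16, 8), (0, -27)) = 38.4838
d((16, 8), (-12, -11)) = 33.8378
d((16, 8), (22, 26)) = 18.9737
d((7, -10), (9, 6)) = 16.1245
d((7, -10), (23, 21)) = 34.8855
d((7, -10), (24, -13)) = 17.2627
d((7, -10), (0, -27)) = 18.3848
d((7, -10), (-12, -11)) = 19.0263
d((7, -10), (22, 26)) = 39.0
d((9, 6), (23, 21)) = 20.5183
d((9, 6), (24, -13)) = 24.2074
d((9, 6), (0, -27)) = 34.2053
d((9, 6), (-12, -11)) = 27.0185
d((9, 6), (22, 26)) = 23.8537
d((23, 21), (24, -13)) = 34.0147
d((23, 21), (0, -27)) = 53.2259
d((23, 21), (-12, -11)) = 47.4236
d((23, 21), (22, 26)) = 5.099 <-- minimum
d((24, -13), (0, -27)) = 27.7849
d((24, -13), (-12, -11)) = 36.0555
d((24, -13), (22, 26)) = 39.0512
d((0, -27), (-12, -11)) = 20.0
d((0, -27), (22, 26)) = 57.3847
d((-12, -11), (22, 26)) = 50.2494

Closest pair: (23, 21) and (22, 26) with distance 5.099

The closest pair is (23, 21) and (22, 26) with Euclidean distance 5.099. For 9 points, brute-force pairwise comparison is shown above. For large n, the divide-and-conquer algorithm (sort by x, recurse on halves, check the dividing strip) achieves O(n log n).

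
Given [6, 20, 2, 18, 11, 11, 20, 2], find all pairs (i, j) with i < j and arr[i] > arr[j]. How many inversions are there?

Finding inversions in [6, 20, 2, 18, 11, 11, 20, 2]:

(0, 2): arr[0]=6 > arr[2]=2
(0, 7): arr[0]=6 > arr[7]=2
(1, 2): arr[1]=20 > arr[2]=2
(1, 3): arr[1]=20 > arr[3]=18
(1, 4): arr[1]=20 > arr[4]=11
(1, 5): arr[1]=20 > arr[5]=11
(1, 7): arr[1]=20 > arr[7]=2
(3, 4): arr[3]=18 > arr[4]=11
(3, 5): arr[3]=18 > arr[5]=11
(3, 7): arr[3]=18 > arr[7]=2
(4, 7): arr[4]=11 > arr[7]=2
(5, 7): arr[5]=11 > arr[7]=2
(6, 7): arr[6]=20 > arr[7]=2

Total inversions: 13

The array has 13 inversion(s): (0,2), (0,7), (1,2), (1,3), (1,4), (1,5), (1,7), (3,4), (3,5), (3,7), (4,7), (5,7), (6,7). Each pair (i,j) satisfies i < j and arr[i] > arr[j].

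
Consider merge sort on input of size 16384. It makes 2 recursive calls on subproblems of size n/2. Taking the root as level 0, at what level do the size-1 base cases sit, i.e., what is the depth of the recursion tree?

For divide and conquer with division factor 2:

Problem sizes at each level:
Level 0: 16384
Level 1: 8192
Level 2: 4096
Level 3: 2048
Level 4: 1024
Level 5: 512
Level 6: 256
Level 7: 128
Level 8: 64
Level 9: 32
Level 10: 16
Level 11: 8
Level 12: 4
Level 13: 2
Level 14: 1

The root is level 0 and the size-1 base case is level 14 (the tree spans levels 0 through 14, i.e. 15 levels counting the root), so the depth is the number of divisions: log_2(16384) = 14

The recursion tree depth is log_2(16384) = 14. At each level, the problem size is divided by 2, so it takes 14 divisions to reduce to a base case of size 1. The algorithm makes 2 recursive calls at each level.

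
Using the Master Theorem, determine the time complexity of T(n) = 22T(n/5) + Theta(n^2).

Master Theorem for T(n) = 22T(n/5) + O(n^2):

a = 22, b = 5, c = 2
log_b(a) = log_5(22) = 1.9206

Case 3: c = 2 > log_5(22) = 1.9206
T(n) = O(n^2) = O(n^2)

For T(n) = 22T(n/5) + O(n^2): log_5(22) = 1.9206. This is Case 3 of the Master Theorem (c > log_b(a), work dominated by root), giving O(n^2).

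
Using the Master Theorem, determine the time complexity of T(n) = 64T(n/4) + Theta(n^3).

Master Theorem for T(n) = 64T(n/4) + O(n^3):

a = 64, b = 4, c = 3
log_b(a) = log_4(64) = 3.0000

Case 2: c = 3 = log_4(64) = 3.0000
T(n) = O(n^3 log n) = O(n^3 log n)

For T(n) = 64T(n/4) + O(n^3): log_4(64) = 3.0000. This is Case 2 of the Master Theorem (c = log_b(a), equal work at all levels), giving O(n^3 log n).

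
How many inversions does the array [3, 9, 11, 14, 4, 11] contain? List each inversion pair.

Finding inversions in [3, 9, 11, 14, 4, 11]:

(1, 4): arr[1]=9 > arr[4]=4
(2, 4): arr[2]=11 > arr[4]=4
(3, 4): arr[3]=14 > arr[4]=4
(3, 5): arr[3]=14 > arr[5]=11

Total inversions: 4

The array has 4 inversion(s): (1,4), (2,4), (3,4), (3,5). Each pair (i,j) satisfies i < j and arr[i] > arr[j].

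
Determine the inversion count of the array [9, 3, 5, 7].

Finding inversions in [9, 3, 5, 7]:

(0, 1): arr[0]=9 > arr[1]=3
(0, 2): arr[0]=9 > arr[2]=5
(0, 3): arr[0]=9 > arr[3]=7

Total inversions: 3

The array has 3 inversion(s): (0,1), (0,2), (0,3). Each pair (i,j) satisfies i < j and arr[i] > arr[j].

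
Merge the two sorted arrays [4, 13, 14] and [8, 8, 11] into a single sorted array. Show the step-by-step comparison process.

Merging process:

Compare 4 vs 8: take 4 from left. Merged: [4]
Compare 13 vs 8: take 8 from right. Merged: [4, 8]
Compare 13 vs 8: take 8 from right. Merged: [4, 8, 8]
Compare 13 vs 11: take 11 from right. Merged: [4, 8, 8, 11]
Append remaining from left: [13, 14]. Merged: [4, 8, 8, 11, 13, 14]

Final merged array: [4, 8, 8, 11, 13, 14]
Total comparisons: 4

The merged array is [4, 8, 8, 11, 13, 14], requiring 4 comparisons. The merge step runs in O(n) time where n is the total number of elements.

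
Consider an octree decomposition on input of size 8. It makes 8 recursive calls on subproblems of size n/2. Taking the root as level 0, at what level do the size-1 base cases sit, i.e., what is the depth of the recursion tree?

For divide and conquer with division factor 2:

Problem sizes at each level:
Level 0: 8
Level 1: 4
Level 2: 2
Level 3: 1

The root is level 0 and the size-1 base case is level 3 (the tree spans levels 0 through 3, i.e. 4 levels counting the root), so the depth is the number of divisions: log_2(8) = 3

The recursion tree depth is log_2(8) = 3. At each level, the problem size is divided by 2, so it takes 3 divisions to reduce to a base case of size 1. The algorithm makes 8 recursive calls at each level.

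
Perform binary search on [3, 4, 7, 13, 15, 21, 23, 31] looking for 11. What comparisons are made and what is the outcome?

Binary search for 11 in [3, 4, 7, 13, 15, 21, 23, 31]:

lo=0, hi=7, mid=3, arr[mid]=13 -> 13 > 11, search left half
lo=0, hi=2, mid=1, arr[mid]=4 -> 4 < 11, search right half
lo=2, hi=2, mid=2, arr[mid]=7 -> 7 < 11, search right half
lo=3 > hi=2, target 11 not found

Binary search determines that 11 is not in the array after 3 comparisons. The search space was exhausted without finding the target.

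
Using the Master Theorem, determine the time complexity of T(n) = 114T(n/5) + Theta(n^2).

Master Theorem for T(n) = 114T(n/5) + O(n^2):

a = 114, b = 5, c = 2
log_b(a) = log_5(114) = 2.9428

Case 1: c = 2 < log_5(114) = 2.9428
T(n) = O(n^(log_5 114))

For T(n) = 114T(n/5) + O(n^2): log_5(114) = 2.9428. This is Case 1 of the Master Theorem (c < log_b(a), work dominated by leaves), giving O(n^(log_5 114)).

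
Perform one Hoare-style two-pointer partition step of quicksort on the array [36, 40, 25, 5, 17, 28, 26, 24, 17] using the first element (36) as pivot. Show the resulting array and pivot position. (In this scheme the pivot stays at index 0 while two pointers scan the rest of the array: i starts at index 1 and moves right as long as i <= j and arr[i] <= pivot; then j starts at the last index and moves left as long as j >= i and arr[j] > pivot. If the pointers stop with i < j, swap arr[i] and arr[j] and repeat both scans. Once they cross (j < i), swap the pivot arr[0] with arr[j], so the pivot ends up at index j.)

Hoare-style two-pointer partition with pivot = 36:

Initial array: [36, 40, 25, 5, 17, 28, 26, 24, 17]

Pointers start at i = 1, j = 8.
i stops at index 1 (arr[1]=40 > 36), j stops at index 8 (arr[8]=17 <= 36): swap arr[1] and arr[8], array becomes [36, 17, 25, 5, 17, 28, 26, 24, 40]
i ends at 8, j ends at 7: the pointers have crossed (j < i), so scanning stops.

Swap pivot arr[0] with arr[7] to place pivot at position 7: [24, 17, 25, 5, 17, 28, 26, 36, 40]
Pivot position: 7

After partitioning with pivot 36, the array becomes [24, 17, 25, 5, 17, 28, 26, 36, 40]. The pivot is placed at index 7. All elements to the left of the pivot are <= 36, and all elements to the right are > 36.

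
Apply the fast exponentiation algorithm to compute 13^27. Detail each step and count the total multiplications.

Computing 13^27 by squaring (build up from 13^1; each line after the first costs one multiplication):

13^1 = 13
13^2 = (13^1)^2 = 13^2 = 169
13^3 = 13 * 13^2 = 13 * 169 = 2197
13^6 = (13^3)^2 = 2197^2 = 4826809
13^12 = (13^6)^2 = 4826809^2 = 23298085122481
13^13 = 13 * 13^12 = 13 * 23298085122481 = 302875106592253
13^26 = (13^13)^2 = 302875106592253^2 = 91733330193268616658399616009
13^27 = 13 * 13^26 = 13 * 91733330193268616658399616009 = 1192533292512492016559195008117

Result: 1192533292512492016559195008117
Multiplications needed: 7 (7 lines after 13^1)

13^27 = 1192533292512492016559195008117. Using exponentiation by squaring, this requires 7 multiplications. The key idea: if the exponent is even, square the half-power; if odd, multiply by the base once.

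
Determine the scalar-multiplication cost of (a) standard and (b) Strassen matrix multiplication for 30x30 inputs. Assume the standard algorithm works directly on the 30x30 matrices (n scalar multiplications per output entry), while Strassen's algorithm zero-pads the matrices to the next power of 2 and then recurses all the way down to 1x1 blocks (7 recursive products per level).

Matrix multiplication for 30x30 matrices:

Strassen's algorithm requires power-of-2 dimensions. Pad 30x30 to 32x32 (next power of 2).

Standard algorithm: 30^3 = 27000 multiplications
Strassen's algorithm: 7^(log2(32)) = 7^5 = 16807 multiplications
Savings: 27000 - 16807 = 10193 multiplications

Standard: 27000 multiplications (30^3). Strassen: 16807 multiplications (7^5, after padding to 32x32). Strassen reduces 8 recursive multiplications to 7 at each level.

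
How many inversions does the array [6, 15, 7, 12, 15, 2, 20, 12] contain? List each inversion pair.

Finding inversions in [6, 15, 7, 12, 15, 2, 20, 12]:

(0, 5): arr[0]=6 > arr[5]=2
(1, 2): arr[1]=15 > arr[2]=7
(1, 3): arr[1]=15 > arr[3]=12
(1, 5): arr[1]=15 > arr[5]=2
(1, 7): arr[1]=15 > arr[7]=12
(2, 5): arr[2]=7 > arr[5]=2
(3, 5): arr[3]=12 > arr[5]=2
(4, 5): arr[4]=15 > arr[5]=2
(4, 7): arr[4]=15 > arr[7]=12
(6, 7): arr[6]=20 > arr[7]=12

Total inversions: 10

The array has 10 inversion(s): (0,5), (1,2), (1,3), (1,5), (1,7), (2,5), (3,5), (4,5), (4,7), (6,7). Each pair (i,j) satisfies i < j and arr[i] > arr[j].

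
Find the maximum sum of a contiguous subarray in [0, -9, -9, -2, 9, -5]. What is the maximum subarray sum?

Using Kadane's algorithm on [0, -9, -9, -2, 9, -5]:

Scanning through the array:
Position 1 (value -9): max_ending_here = -9, max_so_far = 0
Position 2 (value -9): max_ending_here = -9, max_so_far = 0
Position 3 (value -2): max_ending_here = -2, max_so_far = 0
Position 4 (value 9): max_ending_here = 9, max_so_far = 9
Position 5 (value -5): max_ending_here = 4, max_so_far = 9

Maximum subarray: [9]
Maximum sum: 9

The maximum subarray is [9] with sum 9. This subarray runs from index 4 to index 4.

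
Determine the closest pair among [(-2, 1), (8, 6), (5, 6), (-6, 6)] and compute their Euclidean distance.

Computing all pairwise distances among 4 points:

d((-2, 1), (8, 6)) = 11.1803
d((-2, 1), (5, 6)) = 8.6023
d((-2, 1), (-6, 6)) = 6.4031
d((8, 6), (5, 6)) = 3.0 <-- minimum
d((8, 6), (-6, 6)) = 14.0
d((5, 6), (-6, 6)) = 11.0

Closest pair: (8, 6) and (5, 6) with distance 3.0

The closest pair is (8, 6) and (5, 6) with Euclidean distance 3.0. For 4 points, brute-force pairwise comparison is shown above. For large n, the divide-and-conquer algorithm (sort by x, recurse on halves, check the dividing strip) achieves O(n log n).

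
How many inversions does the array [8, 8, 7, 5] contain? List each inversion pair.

Finding inversions in [8, 8, 7, 5]:

(0, 2): arr[0]=8 > arr[2]=7
(0, 3): arr[0]=8 > arr[3]=5
(1, 2): arr[1]=8 > arr[2]=7
(1, 3): arr[1]=8 > arr[3]=5
(2, 3): arr[2]=7 > arr[3]=5

Total inversions: 5

The array has 5 inversion(s): (0,2), (0,3), (1,2), (1,3), (2,3). Each pair (i,j) satisfies i < j and arr[i] > arr[j].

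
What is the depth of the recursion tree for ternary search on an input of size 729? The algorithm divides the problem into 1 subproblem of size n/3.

For divide and conquer with division factor 3:

Problem sizes at each level:
Level 0: 729
Level 1: 243
Level 2: 81
Level 3: 27
Level 4: 9
Level 5: 3
Level 6: 1

The root is level 0 and the size-1 base case is level 6 (the tree spans levels 0 through 6, i.e. 7 levels counting the root), so the depth is the number of divisions: log_3(729) = 6

The recursion tree depth is log_3(729) = 6. At each level, the problem size is divided by 3, so it takes 6 divisions to reduce to a base case of size 1. The algorithm makes 1 recursive call at each level.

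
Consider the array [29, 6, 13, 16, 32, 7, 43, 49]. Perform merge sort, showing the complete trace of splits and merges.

Merge sort trace:

Split: [29, 6, 13, 16, 32, 7, 43, 49] -> [29, 6, 13, 16] and [32, 7, 43, 49]
  Split: [29, 6, 13, 16] -> [29, 6] and [13, 16]
    Split: [29, 6] -> [29] and [6]
    Merge: [29] + [6] -> [6, 29]
    Split: [13, 16] -> [13] and [16]
    Merge: [13] + [16] -> [13, 16]
  Merge: [6, 29] + [13, 16] -> [6, 13, 16, 29]
  Split: [32, 7, 43, 49] -> [32, 7] and [43, 49]
    Split: [32, 7] -> [32] and [7]
    Merge: [32] + [7] -> [7, 32]
    Split: [43, 49] -> [43] and [49]
    Merge: [43] + [49] -> [43, 49]
  Merge: [7, 32] + [43, 49] -> [7, 32, 43, 49]
Merge: [6, 13, 16, 29] + [7, 32, 43, 49] -> [6, 7, 13, 16, 29, 32, 43, 49]

Final sorted array: [6, 7, 13, 16, 29, 32, 43, 49]

The merge sort proceeds by recursively splitting the array and merging sorted halves.
After all merges, the sorted array is [6, 7, 13, 16, 29, 32, 43, 49].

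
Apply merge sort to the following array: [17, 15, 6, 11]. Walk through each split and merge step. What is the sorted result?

Merge sort trace:

Split: [17, 15, 6, 11] -> [17, 15] and [6, 11]
  Split: [17, 15] -> [17] and [15]
  Merge: [17] + [15] -> [15, 17]
  Split: [6, 11] -> [6] and [11]
  Merge: [6] + [11] -> [6, 11]
Merge: [15, 17] + [6, 11] -> [6, 11, 15, 17]

Final sorted array: [6, 11, 15, 17]

The merge sort proceeds by recursively splitting the array and merging sorted halves.
After all merges, the sorted array is [6, 11, 15, 17].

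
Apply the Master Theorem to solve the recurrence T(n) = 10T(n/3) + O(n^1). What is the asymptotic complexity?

Master Theorem for T(n) = 10T(n/3) + O(n^1):

a = 10, b = 3, c = 1
log_b(a) = log_3(10) = 2.0959

Case 1: c = 1 < log_3(10) = 2.0959
T(n) = O(n^(log_3 10))

For T(n) = 10T(n/3) + O(n^1): log_3(10) = 2.0959. This is Case 1 of the Master Theorem (c < log_b(a), work dominated by leaves), giving O(n^(log_3 10)).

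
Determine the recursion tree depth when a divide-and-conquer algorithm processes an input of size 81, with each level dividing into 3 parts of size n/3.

For divide and conquer with division factor 3:

Problem sizes at each level:
Level 0: 81
Level 1: 27
Level 2: 9
Level 3: 3
Level 4: 1

The root is level 0 and the size-1 base case is level 4 (the tree spans levels 0 through 4, i.e. 5 levels counting the root), so the depth is the number of divisions: log_3(81) = 4

The recursion tree depth is log_3(81) = 4. At each level, the problem size is divided by 3, so it takes 4 divisions to reduce to a base case of size 1. The algorithm makes 3 recursive calls at each level.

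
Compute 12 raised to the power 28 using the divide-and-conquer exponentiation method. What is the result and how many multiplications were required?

Computing 12^28 by squaring (build up from 12^1; each line after the first costs one multiplication):

12^1 = 12
12^2 = (12^1)^2 = 12^2 = 144
12^3 = 12 * 12^2 = 12 * 144 = 1728
12^6 = (12^3)^2 = 1728^2 = 2985984
12^7 = 12 * 12^6 = 12 * 2985984 = 35831808
12^14 = (12^7)^2 = 35831808^2 = 1283918464548864
12^28 = (12^14)^2 = 1283918464548864^2 = 1648446623609512543951043690496

Result: 1648446623609512543951043690496
Multiplications needed: 6 (6 lines after 12^1)

12^28 = 1648446623609512543951043690496. Using exponentiation by squaring, this requires 6 multiplications. The key idea: if the exponent is even, square the half-power; if odd, multiply by the base once.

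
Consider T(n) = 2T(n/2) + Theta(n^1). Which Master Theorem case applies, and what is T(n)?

Master Theorem for T(n) = 2T(n/2) + O(n^1):

a = 2, b = 2, c = 1
log_b(a) = log_2(2) = 1.0000

Case 2: c = 1 = log_2(2) = 1.0000
T(n) = O(n^1 log n) = O(n log n)

For T(n) = 2T(n/2) + O(n^1): log_2(2) = 1.0000. This is Case 2 of the Master Theorem (c = log_b(a), equal work at all levels), giving O(n log n).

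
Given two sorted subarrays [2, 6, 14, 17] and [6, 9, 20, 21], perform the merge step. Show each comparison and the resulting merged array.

Merging process:

Compare 2 vs 6: take 2 from left. Merged: [2]
Compare 6 vs 6: take 6 from left. Merged: [2, 6]
Compare 14 vs 6: take 6 from right. Merged: [2, 6, 6]
Compare 14 vs 9: take 9 from right. Merged: [2, 6, 6, 9]
Compare 14 vs 20: take 14 from left. Merged: [2, 6, 6, 9, 14]
Compare 17 vs 20: take 17 from left. Merged: [2, 6, 6, 9, 14, 17]
Append remaining from right: [20, 21]. Merged: [2, 6, 6, 9, 14, 17, 20, 21]

Final merged array: [2, 6, 6, 9, 14, 17, 20, 21]
Total comparisons: 6

The merged array is [2, 6, 6, 9, 14, 17, 20, 21], requiring 6 comparisons. The merge step runs in O(n) time where n is the total number of elements.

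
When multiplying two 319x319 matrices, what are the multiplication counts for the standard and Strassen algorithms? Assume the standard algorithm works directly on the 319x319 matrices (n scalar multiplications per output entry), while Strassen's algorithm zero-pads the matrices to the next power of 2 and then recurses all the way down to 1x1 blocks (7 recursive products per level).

Matrix multiplication for 319x319 matrices:

Strassen's algorithm requires power-of-2 dimensions. Pad 319x319 to 512x512 (next power of 2).

Standard algorithm: 319^3 = 32461759 multiplications
Strassen's algorithm: 7^(log2(512)) = 7^9 = 40353607 multiplications
Difference: 32461759 - 40353607 = -7891848 (Strassen uses MORE here due to padding overhead — for small or just-over-power-of-2 n, padding can outweigh the per-level savings)

Standard: 32461759 multiplications (319^3). Strassen: 40353607 multiplications (7^9, after padding to 512x512). Strassen reduces 8 recursive multiplications to 7 at each level.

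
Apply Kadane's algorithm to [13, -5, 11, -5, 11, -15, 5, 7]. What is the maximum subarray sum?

Using Kadane's algorithm on [13, -5, 11, -5, 11, -15, 5, 7]:

Scanning through the array:
Position 1 (value -5): max_ending_here = 8, max_so_far = 13
Position 2 (value 11): max_ending_here = 19, max_so_far = 19
Position 3 (value -5): max_ending_here = 14, max_so_far = 19
Position 4 (value 11): max_ending_here = 25, max_so_far = 25
Position 5 (value -15): max_ending_here = 10, max_so_far = 25
Position 6 (value 5): max_ending_here = 15, max_so_far = 25
Position 7 (value 7): max_ending_here = 22, max_so_far = 25

Maximum subarray: [13, -5, 11, -5, 11]
Maximum sum: 25

The maximum subarray is [13, -5, 11, -5, 11] with sum 25. This subarray runs from index 0 to index 4.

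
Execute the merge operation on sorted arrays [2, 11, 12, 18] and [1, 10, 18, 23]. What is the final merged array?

Merging process:

Compare 2 vs 1: take 1 from right. Merged: [1]
Compare 2 vs 10: take 2 from left. Merged: [1, 2]
Compare 11 vs 10: take 10 from right. Merged: [1, 2, 10]
Compare 11 vs 18: take 11 from left. Merged: [1, 2, 10, 11]
Compare 12 vs 18: take 12 from left. Merged: [1, 2, 10, 11, 12]
Compare 18 vs 18: take 18 from left. Merged: [1, 2, 10, 11, 12, 18]
Append remaining from right: [18, 23]. Merged: [1, 2, 10, 11, 12, 18, 18, 23]

Final merged array: [1, 2, 10, 11, 12, 18, 18, 23]
Total comparisons: 6

The merged array is [1, 2, 10, 11, 12, 18, 18, 23], requiring 6 comparisons. The merge step runs in O(n) time where n is the total number of elements.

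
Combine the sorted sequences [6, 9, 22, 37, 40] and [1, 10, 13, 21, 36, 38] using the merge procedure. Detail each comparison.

Merging process:

Compare 6 vs 1: take 1 from right. Merged: [1]
Compare 6 vs 10: take 6 from left. Merged: [1, 6]
Compare 9 vs 10: take 9 from left. Merged: [1, 6, 9]
Compare 22 vs 10: take 10 from right. Merged: [1, 6, 9, 10]
Compare 22 vs 13: take 13 from right. Merged: [1, 6, 9, 10, 13]
Compare 22 vs 21: take 21 from right. Merged: [1, 6, 9, 10, 13, 21]
Compare 22 vs 36: take 22 from left. Merged: [1, 6, 9, 10, 13, 21, 22]
Compare 37 vs 36: take 36 from right. Merged: [1, 6, 9, 10, 13, 21, 22, 36]
Compare 37 vs 38: take 37 from left. Merged: [1, 6, 9, 10, 13, 21, 22, 36, 37]
Compare 40 vs 38: take 38 from right. Merged: [1, 6, 9, 10, 13, 21, 22, 36, 37, 38]
Append remaining from left: [40]. Merged: [1, 6, 9, 10, 13, 21, 22, 36, 37, 38, 40]

Final merged array: [1, 6, 9, 10, 13, 21, 22, 36, 37, 38, 40]
Total comparisons: 10

The merged array is [1, 6, 9, 10, 13, 21, 22, 36, 37, 38, 40], requiring 10 comparisons. The merge step runs in O(n) time where n is the total number of elements.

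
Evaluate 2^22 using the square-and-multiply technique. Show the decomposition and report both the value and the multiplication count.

Computing 2^22 by squaring (build up from 2^1; each line after the first costs one multiplication):

2^1 = 2
2^2 = (2^1)^2 = 2^2 = 4
2^4 = (2^2)^2 = 4^2 = 16
2^5 = 2 * 2^4 = 2 * 16 = 32
2^10 = (2^5)^2 = 32^2 = 1024
2^11 = 2 * 2^10 = 2 * 1024 = 2048
2^22 = (2^11)^2 = 2048^2 = 4194304

Result: 4194304
Multiplications needed: 6 (6 lines after 2^1)

2^22 = 4194304. Using exponentiation by squaring, this requires 6 multiplications. The key idea: if the exponent is even, square the half-power; if odd, multiply by the base once.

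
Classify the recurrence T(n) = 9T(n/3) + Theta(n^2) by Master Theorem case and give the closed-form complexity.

Master Theorem for T(n) = 9T(n/3) + O(n^2):

a = 9, b = 3, c = 2
log_b(a) = log_3(9) = 2.0000

Case 2: c = 2 = log_3(9) = 2.0000
T(n) = O(n^2 log n) = O(n^2 log n)

For T(n) = 9T(n/3) + O(n^2): log_3(9) = 2.0000. This is Case 2 of the Master Theorem (c = log_b(a), equal work at all levels), giving O(n^2 log n).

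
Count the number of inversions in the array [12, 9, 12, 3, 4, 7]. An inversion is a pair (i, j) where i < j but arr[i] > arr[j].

Finding inversions in [12, 9, 12, 3, 4, 7]:

(0, 1): arr[0]=12 > arr[1]=9
(0, 3): arr[0]=12 > arr[3]=3
(0, 4): arr[0]=12 > arr[4]=4
(0, 5): arr[0]=12 > arr[5]=7
(1, 3): arr[1]=9 > arr[3]=3
(1, 4): arr[1]=9 > arr[4]=4
(1, 5): arr[1]=9 > arr[5]=7
(2, 3): arr[2]=12 > arr[3]=3
(2, 4): arr[2]=12 > arr[4]=4
(2, 5): arr[2]=12 > arr[5]=7

Total inversions: 10

The array has 10 inversion(s): (0,1), (0,3), (0,4), (0,5), (1,3), (1,4), (1,5), (2,3), (2,4), (2,5). Each pair (i,j) satisfies i < j and arr[i] > arr[j].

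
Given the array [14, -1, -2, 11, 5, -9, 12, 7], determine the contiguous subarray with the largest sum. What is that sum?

Using Kadane's algorithm on [14, -1, -2, 11, 5, -9, 12, 7]:

Scanning through the array:
Position 1 (value -1): max_ending_here = 13, max_so_far = 14
Position 2 (value -2): max_ending_here = 11, max_so_far = 14
Position 3 (value 11): max_ending_here = 22, max_so_far = 22
Position 4 (value 5): max_ending_here = 27, max_so_far = 27
Position 5 (value -9): max_ending_here = 18, max_so_far = 27
Position 6 (value 12): max_ending_here = 30, max_so_far = 30
Position 7 (value 7): max_ending_here = 37, max_so_far = 37

Maximum subarray: [14, -1, -2, 11, 5, -9, 12, 7]
Maximum sum: 37

The maximum subarray is [14, -1, -2, 11, 5, -9, 12, 7] with sum 37. This subarray runs from index 0 to index 7.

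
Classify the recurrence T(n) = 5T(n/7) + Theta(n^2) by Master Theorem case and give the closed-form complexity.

Master Theorem for T(n) = 5T(n/7) + O(n^2):

a = 5, b = 7, c = 2
log_b(a) = log_7(5) = 0.8271

Case 3: c = 2 > log_7(5) = 0.8271
T(n) = O(n^2) = O(n^2)

For T(n) = 5T(n/7) + O(n^2): log_7(5) = 0.8271. This is Case 3 of the Master Theorem (c > log_b(a), work dominated by root), giving O(n^2).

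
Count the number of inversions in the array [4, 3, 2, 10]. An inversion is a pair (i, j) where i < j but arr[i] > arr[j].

Finding inversions in [4, 3, 2, 10]:

(0, 1): arr[0]=4 > arr[1]=3
(0, 2): arr[0]=4 > arr[2]=2
(1, 2): arr[1]=3 > arr[2]=2

Total inversions: 3

The array has 3 inversion(s): (0,1), (0,2), (1,2). Each pair (i,j) satisfies i < j and arr[i] > arr[j].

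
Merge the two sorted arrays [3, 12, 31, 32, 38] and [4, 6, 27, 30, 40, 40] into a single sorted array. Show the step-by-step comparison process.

Merging process:

Compare 3 vs 4: take 3 from left. Merged: [3]
Compare 12 vs 4: take 4 from right. Merged: [3, 4]
Compare 12 vs 6: take 6 from right. Merged: [3, 4, 6]
Compare 12 vs 27: take 12 from left. Merged: [3, 4, 6, 12]
Compare 31 vs 27: take 27 from right. Merged: [3, 4, 6, 12, 27]
Compare 31 vs 30: take 30 from right. Merged: [3, 4, 6, 12, 27, 30]
Compare 31 vs 40: take 31 from left. Merged: [3, 4, 6, 12, 27, 30, 31]
Compare 32 vs 40: take 32 from left. Merged: [3, 4, 6, 12, 27, 30, 31, 32]
Compare 38 vs 40: take 38 from left. Merged: [3, 4, 6, 12, 27, 30, 31, 32, 38]
Append remaining from right: [40, 40]. Merged: [3, 4, 6, 12, 27, 30, 31, 32, 38, 40, 40]

Final merged array: [3, 4, 6, 12, 27, 30, 31, 32, 38, 40, 40]
Total comparisons: 9

The merged array is [3, 4, 6, 12, 27, 30, 31, 32, 38, 40, 40], requiring 9 comparisons. The merge step runs in O(n) time where n is the total number of elements.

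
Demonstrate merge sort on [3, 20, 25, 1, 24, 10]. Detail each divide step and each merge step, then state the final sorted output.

Merge sort trace:

Split: [3, 20, 25, 1, 24, 10] -> [3, 20, 25] and [1, 24, 10]
  Split: [3, 20, 25] -> [3] and [20, 25]
    Split: [20, 25] -> [20] and [25]
    Merge: [20] + [25] -> [20, 25]
  Merge: [3] + [20, 25] -> [3, 20, 25]
  Split: [1, 24, 10] -> [1] and [24, 10]
    Split: [24, 10] -> [24] and [10]
    Merge: [24] + [10] -> [10, 24]
  Merge: [1] + [10, 24] -> [1, 10, 24]
Merge: [3, 20, 25] + [1, 10, 24] -> [1, 3, 10, 20, 24, 25]

Final sorted array: [1, 3, 10, 20, 24, 25]

The merge sort proceeds by recursively splitting the array and merging sorted halves.
After all merges, the sorted array is [1, 3, 10, 20, 24, 25].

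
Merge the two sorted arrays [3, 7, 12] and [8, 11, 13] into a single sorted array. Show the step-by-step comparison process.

Merging process:

Compare 3 vs 8: take 3 from left. Merged: [3]
Compare 7 vs 8: take 7 from left. Merged: [3, 7]
Compare 12 vs 8: take 8 from right. Merged: [3, 7, 8]
Compare 12 vs 11: take 11 from right. Merged: [3, 7, 8, 11]
Compare 12 vs 13: take 12 from left. Merged: [3, 7, 8, 11, 12]
Append remaining from right: [13]. Merged: [3, 7, 8, 11, 12, 13]

Final merged array: [3, 7, 8, 11, 12, 13]
Total comparisons: 5

The merged array is [3, 7, 8, 11, 12, 13], requiring 5 comparisons. The merge step runs in O(n) time where n is the total number of elements.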